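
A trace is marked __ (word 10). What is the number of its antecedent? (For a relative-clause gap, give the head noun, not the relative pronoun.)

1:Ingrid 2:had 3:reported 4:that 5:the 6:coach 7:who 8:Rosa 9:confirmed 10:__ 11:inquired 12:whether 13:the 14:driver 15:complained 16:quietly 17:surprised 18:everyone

6

The gap at 10 is the subject of "inquired", inside a relative clause.
The relative pronoun is "who" (word 7); it is bound by the head noun immediately before it.
Its filler is the head noun "coach", at word 6.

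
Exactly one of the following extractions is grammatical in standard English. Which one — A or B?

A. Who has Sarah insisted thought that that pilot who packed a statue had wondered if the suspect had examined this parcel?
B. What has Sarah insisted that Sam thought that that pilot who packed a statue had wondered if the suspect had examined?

A

In B, the wh-phrase is extracted from inside a wh-island (introduced by "if"), which blocks movement.
In A, the extraction path crosses only that-complement boundaries, which are transparent.
So A is grammatical.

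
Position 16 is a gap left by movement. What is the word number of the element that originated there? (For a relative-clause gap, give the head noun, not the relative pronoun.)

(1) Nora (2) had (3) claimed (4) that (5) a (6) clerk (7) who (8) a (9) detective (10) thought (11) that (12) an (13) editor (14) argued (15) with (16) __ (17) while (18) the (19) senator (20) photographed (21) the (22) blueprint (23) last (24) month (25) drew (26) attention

6

The gap at 16 is the prepositional object of "argued", inside a relative clause.
The relative pronoun is "who" (word 7); it is bound by the head noun immediately before it.
Its filler is the head noun "clerk", at word 6.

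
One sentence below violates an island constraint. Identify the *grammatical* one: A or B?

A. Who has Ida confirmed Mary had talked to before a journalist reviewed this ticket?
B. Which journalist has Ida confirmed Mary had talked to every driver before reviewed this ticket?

A

In B, the wh-phrase is extracted from inside an adjunct island (introduced by "before"), which blocks movement.
In A, the extraction path crosses only that-complement boundaries, which are transparent.
So A is grammatical.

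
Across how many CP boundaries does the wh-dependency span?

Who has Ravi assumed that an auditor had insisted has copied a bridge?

2

"who" is extracted from the subject of "copied".
Boundaries crossed, outermost first: [that], [Ø] — 2 in total.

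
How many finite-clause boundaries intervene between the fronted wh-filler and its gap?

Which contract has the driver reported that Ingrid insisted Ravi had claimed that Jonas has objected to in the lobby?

3

"which contract" is extracted from the PP object of "objected".
Boundaries crossed, outermost first: [that], [Ø], [that] — 3 in total.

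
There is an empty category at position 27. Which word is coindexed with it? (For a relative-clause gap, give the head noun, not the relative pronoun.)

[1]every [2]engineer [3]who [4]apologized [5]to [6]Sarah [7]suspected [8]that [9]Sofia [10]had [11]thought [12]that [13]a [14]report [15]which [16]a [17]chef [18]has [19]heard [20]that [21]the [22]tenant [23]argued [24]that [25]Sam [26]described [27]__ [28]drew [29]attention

The gap at 27 is the object of "described", inside a relative clause.
The relative pronoun is "which" (word 15); it is bound by the head noun immediately before it.
Its filler is the head noun "report", at word 14.

14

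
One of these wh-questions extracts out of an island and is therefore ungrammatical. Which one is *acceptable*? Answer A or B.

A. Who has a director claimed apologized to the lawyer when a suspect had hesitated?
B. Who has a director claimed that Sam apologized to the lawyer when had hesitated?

In B, the wh-phrase is extracted from inside an adjunct island (introduced by "when"), which blocks movement.
In A, the extraction path crosses only that-complement boundaries, which are transparent.
So A is grammatical.

A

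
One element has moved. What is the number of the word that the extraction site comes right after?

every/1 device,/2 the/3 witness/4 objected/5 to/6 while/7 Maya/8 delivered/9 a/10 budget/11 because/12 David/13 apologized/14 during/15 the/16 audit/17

6

The displaced element is "every device" (word 2).
It functions as the object of the preposition "to" of "objected", so the gap sits immediately after word 6 ("to").
Base order: The witness objected to every device while Maya delivered a budget because David apologized during the audit.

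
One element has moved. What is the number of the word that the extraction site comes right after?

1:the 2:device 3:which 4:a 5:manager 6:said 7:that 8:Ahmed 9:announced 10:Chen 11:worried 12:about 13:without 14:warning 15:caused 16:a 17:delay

12

The displaced element is "the device" (word 2).
It is linked across 2 clause boundaries (that → Ø).
It functions as the object of the preposition "about" of "worried", so the gap sits immediately after word 12 ("about").
Base order: A manager said that Ahmed announced Chen worried about the device without warning.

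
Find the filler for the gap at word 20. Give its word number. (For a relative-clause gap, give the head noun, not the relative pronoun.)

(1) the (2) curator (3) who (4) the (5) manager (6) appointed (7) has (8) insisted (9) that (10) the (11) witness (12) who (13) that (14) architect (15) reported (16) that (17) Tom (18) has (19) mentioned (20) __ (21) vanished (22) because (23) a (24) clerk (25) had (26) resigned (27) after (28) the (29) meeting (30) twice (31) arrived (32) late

11

The gap at 20 is the subject of "vanished", inside a relative clause.
The relative pronoun is "who" (word 12); it is bound by the head noun immediately before it.
Its filler is the head noun "witness", at word 11.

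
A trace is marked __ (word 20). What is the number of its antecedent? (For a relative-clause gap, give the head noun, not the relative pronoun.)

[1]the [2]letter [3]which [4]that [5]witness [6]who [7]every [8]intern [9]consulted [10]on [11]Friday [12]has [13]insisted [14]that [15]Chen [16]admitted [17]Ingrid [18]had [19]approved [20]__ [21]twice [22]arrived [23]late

The gap at 20 is the object of "approved", inside a relative clause.
The relative pronoun is "which" (word 3); it is bound by the head noun immediately before it.
Its filler is the head noun "letter", at word 2.

2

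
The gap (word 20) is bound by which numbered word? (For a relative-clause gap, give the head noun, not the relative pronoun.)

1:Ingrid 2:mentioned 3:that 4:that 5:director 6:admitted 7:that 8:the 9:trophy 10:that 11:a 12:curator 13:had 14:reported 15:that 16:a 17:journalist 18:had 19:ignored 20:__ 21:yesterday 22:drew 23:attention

The gap at 20 is the object of "ignored", inside a relative clause.
The relative pronoun is "that" (word 10); it is bound by the head noun immediately before it.
Its filler is the head noun "trophy", at word 9.

9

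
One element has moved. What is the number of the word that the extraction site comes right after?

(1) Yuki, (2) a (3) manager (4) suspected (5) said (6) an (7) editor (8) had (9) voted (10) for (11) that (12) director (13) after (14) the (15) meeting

4

The displaced element is "Yuki" (word 1).
It is linked across 1 clause boundary (Ø).
It functions as the subject of "said", so the gap sits immediately after word 4 ("suspected").
Base order: A manager suspected Yuki said an editor had voted for that director after the meeting.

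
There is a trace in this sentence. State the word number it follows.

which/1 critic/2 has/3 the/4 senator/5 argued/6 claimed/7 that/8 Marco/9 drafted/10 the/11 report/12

The displaced element is "which critic" (word 2).
It is linked across 1 clause boundary (Ø).
It functions as the subject of "claimed", so the gap sits immediately after word 6 ("argued").
Base order: The senator has argued that which critic claimed that Marco drafted the report.

6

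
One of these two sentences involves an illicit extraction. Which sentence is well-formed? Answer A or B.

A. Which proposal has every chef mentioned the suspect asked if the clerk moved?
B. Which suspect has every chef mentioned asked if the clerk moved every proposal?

B

In A, the wh-phrase is extracted from inside a wh-island (introduced by "if"), which blocks movement.
In B, the extraction path crosses only that-complement boundaries, which are transparent.
So B is grammatical.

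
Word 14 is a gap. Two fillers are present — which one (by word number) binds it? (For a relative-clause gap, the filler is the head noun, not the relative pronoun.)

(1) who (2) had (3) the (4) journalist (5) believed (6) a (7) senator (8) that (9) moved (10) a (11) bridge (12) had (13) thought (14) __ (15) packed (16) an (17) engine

The marked gap is the subject of "packed".
Its filler is the fronted wh-phrase "who", at word 1.
(The other dependency links word 7 to a gap after word 8.)

1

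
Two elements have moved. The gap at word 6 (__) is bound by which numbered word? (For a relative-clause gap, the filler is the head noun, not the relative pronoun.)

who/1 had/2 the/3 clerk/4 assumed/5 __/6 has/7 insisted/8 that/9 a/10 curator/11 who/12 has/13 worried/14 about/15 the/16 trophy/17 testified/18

1

The marked gap is the subject of "insisted".
Its filler is the fronted wh-phrase "who", at word 1.
(The other dependency links word 11 to a gap after word 12.)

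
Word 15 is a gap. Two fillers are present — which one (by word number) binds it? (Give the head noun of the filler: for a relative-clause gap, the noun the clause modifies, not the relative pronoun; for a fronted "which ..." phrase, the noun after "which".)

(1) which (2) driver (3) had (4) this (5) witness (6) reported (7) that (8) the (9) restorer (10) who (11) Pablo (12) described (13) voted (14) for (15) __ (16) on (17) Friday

The marked gap is the object of the preposition "for" of "voted".
Its filler is the fronted wh-phrase "which driver", at word 2.
(The other dependency links word 9 to a gap after word 12.)

2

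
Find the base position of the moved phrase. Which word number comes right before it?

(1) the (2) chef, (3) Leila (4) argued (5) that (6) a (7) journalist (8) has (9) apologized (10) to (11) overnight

The displaced element is "the chef" (word 2).
It is linked across 1 clause boundary (that).
It functions as the object of the preposition "to" of "apologized", so the gap sits immediately after word 10 ("to").
Base order: Leila argued that a journalist has apologized to the chef overnight.

10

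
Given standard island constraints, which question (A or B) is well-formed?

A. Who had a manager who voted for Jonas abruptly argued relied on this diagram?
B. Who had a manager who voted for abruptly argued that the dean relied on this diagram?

In B, the wh-phrase is extracted from inside a complex-NP island (relative clause) (introduced by "who"), which blocks movement.
In A, the extraction path crosses only that-complement boundaries, which are transparent.
So A is grammatical.

A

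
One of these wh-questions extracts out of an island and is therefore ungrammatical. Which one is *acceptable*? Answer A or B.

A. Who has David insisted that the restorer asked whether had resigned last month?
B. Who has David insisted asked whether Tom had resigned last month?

In A, the wh-phrase is extracted from inside a wh-island (introduced by "whether"), which blocks movement.
In B, the extraction path crosses only that-complement boundaries, which are transparent.
So B is grammatical.

B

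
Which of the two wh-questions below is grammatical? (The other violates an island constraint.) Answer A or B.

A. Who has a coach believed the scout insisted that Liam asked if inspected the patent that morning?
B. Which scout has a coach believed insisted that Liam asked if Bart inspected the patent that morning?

In A, the wh-phrase is extracted from inside a wh-island (introduced by "if"), which blocks movement.
In B, the extraction path crosses only that-complement boundaries, which are transparent.
So B is grammatical.

B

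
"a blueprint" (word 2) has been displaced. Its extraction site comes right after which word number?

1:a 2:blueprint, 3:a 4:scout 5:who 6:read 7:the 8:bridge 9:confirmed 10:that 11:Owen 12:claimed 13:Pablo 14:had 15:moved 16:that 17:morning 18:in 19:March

The displaced element is "a blueprint" (word 2).
It is linked across 2 clause boundaries (that → Ø).
It functions as the direct object of "moved", so the gap sits immediately after word 15 ("moved").
Base order: A scout who read the bridge confirmed that Owen claimed Pablo had moved a blueprint that morning in March.

15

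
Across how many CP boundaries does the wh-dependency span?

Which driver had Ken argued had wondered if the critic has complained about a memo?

1

"which driver" is extracted from the subject of "wondered".
Boundaries crossed, outermost first: [Ø] — 1 in total.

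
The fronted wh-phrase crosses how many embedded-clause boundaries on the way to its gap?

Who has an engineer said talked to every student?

1

"who" is extracted from the subject of "talked".
Boundaries crossed, outermost first: [Ø] — 1 in total.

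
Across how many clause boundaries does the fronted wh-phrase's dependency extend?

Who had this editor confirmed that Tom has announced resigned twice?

"who" is extracted from the subject of "resigned".
Boundaries crossed, outermost first: [that], [Ø] — 2 in total.

2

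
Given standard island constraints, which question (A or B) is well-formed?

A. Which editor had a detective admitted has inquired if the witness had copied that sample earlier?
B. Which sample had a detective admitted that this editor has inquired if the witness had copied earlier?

A

In B, the wh-phrase is extracted from inside a wh-island (introduced by "if"), which blocks movement.
In A, the extraction path crosses only that-complement boundaries, which are transparent.
So A is grammatical.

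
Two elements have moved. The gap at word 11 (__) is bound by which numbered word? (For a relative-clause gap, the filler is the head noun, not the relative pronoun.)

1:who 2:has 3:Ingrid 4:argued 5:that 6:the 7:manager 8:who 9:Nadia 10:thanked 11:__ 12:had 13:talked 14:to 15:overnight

7

The marked gap is inside the relative clause, the direct object of "thanked".
Its filler is the head noun "manager" (via "who"), at word 7.
(The other dependency links word 1 to a gap after word 14.)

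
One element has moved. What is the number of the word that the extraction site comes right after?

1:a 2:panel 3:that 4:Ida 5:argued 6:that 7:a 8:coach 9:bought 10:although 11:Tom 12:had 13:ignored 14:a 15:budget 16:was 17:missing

9

The displaced element is "a panel" (word 2).
It is linked across 1 clause boundary (that).
It functions as the direct object of "bought", so the gap sits immediately after word 9 ("bought").
Base order: Ida argued that a coach bought a panel although Tom had ignored a budget.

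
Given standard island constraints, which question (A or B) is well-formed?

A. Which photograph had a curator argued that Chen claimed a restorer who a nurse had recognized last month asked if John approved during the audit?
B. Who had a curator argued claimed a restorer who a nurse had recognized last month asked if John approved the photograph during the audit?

In A, the wh-phrase is extracted from inside a wh-island (introduced by "if"), which blocks movement.
In B, the extraction path crosses only that-complement boundaries, which are transparent.
So B is grammatical.

B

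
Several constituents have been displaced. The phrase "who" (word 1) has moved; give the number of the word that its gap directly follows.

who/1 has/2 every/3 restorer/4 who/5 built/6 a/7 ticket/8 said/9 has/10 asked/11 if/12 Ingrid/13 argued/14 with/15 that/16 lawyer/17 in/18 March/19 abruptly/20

The displaced element is "who" (word 1).
It is linked across 1 clause boundary (Ø).
It functions as the subject of "asked", so the gap sits immediately after word 9 ("said").
Base order: Every restorer who built a ticket has said that who has asked if Ingrid argued with that lawyer in March abruptly.

9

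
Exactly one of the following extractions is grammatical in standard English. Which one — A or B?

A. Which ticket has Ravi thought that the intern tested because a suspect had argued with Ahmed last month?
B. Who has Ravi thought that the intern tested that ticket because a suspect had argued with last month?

In B, the wh-phrase is extracted from inside an adjunct island (introduced by "because"), which blocks movement.
In A, the extraction path crosses only that-complement boundaries, which are transparent.
So A is grammatical.

A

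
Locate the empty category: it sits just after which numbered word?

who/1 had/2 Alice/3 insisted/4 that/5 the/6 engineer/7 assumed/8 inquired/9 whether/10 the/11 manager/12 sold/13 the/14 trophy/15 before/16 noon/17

8

The displaced element is "who" (word 1).
It is linked across 2 clause boundaries (that → Ø).
It functions as the subject of "inquired", so the gap sits immediately after word 8 ("assumed").
Base order: Alice had insisted that the engineer assumed that who inquired whether the manager sold the trophy before noon.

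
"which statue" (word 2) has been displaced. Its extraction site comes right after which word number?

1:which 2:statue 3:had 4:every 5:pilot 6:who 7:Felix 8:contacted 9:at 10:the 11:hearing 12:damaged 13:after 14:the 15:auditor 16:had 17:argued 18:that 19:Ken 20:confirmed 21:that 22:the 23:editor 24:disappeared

The displaced element is "which statue" (word 2).
It functions as the direct object of "damaged", so the gap sits immediately after word 12 ("damaged").
Base order: Every pilot who Felix contacted at the hearing had damaged which statue after the auditor had argued that Ken confirmed that the editor disappeared.

12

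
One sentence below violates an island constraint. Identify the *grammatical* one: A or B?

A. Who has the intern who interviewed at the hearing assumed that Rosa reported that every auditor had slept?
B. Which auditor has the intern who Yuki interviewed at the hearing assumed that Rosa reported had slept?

B

In A, the wh-phrase is extracted from inside a complex-NP island (relative clause) (introduced by "who"), which blocks movement.
In B, the extraction path crosses only that-complement boundaries, which are transparent.
So B is grammatical.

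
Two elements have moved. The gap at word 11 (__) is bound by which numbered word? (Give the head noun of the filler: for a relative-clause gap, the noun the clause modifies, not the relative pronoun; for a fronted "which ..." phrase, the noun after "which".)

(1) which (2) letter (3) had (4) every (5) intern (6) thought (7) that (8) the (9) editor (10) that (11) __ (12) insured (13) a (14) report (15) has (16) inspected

9

The marked gap is inside the relative clause, the subject of "insured".
Its filler is the head noun "editor" (via "that"), at word 9.
(The other dependency links word 2 to a gap after word 16.)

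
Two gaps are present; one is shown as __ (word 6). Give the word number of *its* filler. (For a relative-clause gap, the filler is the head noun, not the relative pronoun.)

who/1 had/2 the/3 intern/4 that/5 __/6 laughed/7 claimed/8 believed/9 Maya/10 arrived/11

4

The marked gap is inside the relative clause, the subject of "laughed".
Its filler is the head noun "intern" (via "that"), at word 4.
(The other dependency links word 1 to a gap after word 8.)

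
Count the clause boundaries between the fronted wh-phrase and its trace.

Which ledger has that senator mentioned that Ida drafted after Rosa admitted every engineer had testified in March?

1

"which ledger" is extracted from the object of "drafted".
Boundaries crossed, outermost first: [that] — 1 in total.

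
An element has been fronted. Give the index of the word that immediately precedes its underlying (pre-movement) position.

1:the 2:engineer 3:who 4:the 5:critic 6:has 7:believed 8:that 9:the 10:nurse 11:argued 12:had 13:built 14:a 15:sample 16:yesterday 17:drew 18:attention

11

The displaced element is "the engineer" (word 2).
It is linked across 2 clause boundaries (that → Ø).
It functions as the subject of "built", so the gap sits immediately after word 11 ("argued").
Base order: The critic has believed that the nurse argued that the engineer had built a sample yesterday.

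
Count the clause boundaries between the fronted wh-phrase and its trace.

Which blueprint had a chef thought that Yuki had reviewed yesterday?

"which blueprint" is extracted from the object of "reviewed".
Boundaries crossed, outermost first: [that] — 1 in total.

1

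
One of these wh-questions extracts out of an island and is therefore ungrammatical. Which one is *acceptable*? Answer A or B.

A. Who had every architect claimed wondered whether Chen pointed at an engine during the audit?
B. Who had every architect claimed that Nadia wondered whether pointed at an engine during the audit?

A

In B, the wh-phrase is extracted from inside a wh-island (introduced by "whether"), which blocks movement.
In A, the extraction path crosses only that-complement boundaries, which are transparent.
So A is grammatical.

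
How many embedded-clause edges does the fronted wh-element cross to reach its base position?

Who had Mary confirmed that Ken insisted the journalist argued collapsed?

3

"who" is extracted from the subject of "collapsed".
Boundaries crossed, outermost first: [that], [Ø], [Ø] — 3 in total.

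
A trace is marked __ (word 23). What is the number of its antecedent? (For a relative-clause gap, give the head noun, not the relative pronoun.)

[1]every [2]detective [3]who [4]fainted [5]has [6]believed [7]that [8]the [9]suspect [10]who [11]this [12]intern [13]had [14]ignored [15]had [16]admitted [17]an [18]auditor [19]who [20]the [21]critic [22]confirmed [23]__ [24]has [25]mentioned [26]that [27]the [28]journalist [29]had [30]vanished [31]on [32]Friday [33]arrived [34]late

The gap at 23 is the subject of "mentioned", inside a relative clause.
The relative pronoun is "who" (word 19); it is bound by the head noun immediately before it.
Its filler is the head noun "auditor", at word 18.

18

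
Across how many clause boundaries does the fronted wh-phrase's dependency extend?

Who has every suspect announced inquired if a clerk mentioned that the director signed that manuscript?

"who" is extracted from the subject of "inquired".
Boundaries crossed, outermost first: [Ø] — 1 in total.

1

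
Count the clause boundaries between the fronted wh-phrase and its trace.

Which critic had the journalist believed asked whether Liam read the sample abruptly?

1

"which critic" is extracted from the subject of "asked".
Boundaries crossed, outermost first: [Ø] — 1 in total.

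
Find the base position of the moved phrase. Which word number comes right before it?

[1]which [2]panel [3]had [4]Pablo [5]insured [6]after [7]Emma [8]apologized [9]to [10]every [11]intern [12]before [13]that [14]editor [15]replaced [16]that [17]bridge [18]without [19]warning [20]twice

The displaced element is "which panel" (word 2).
It functions as the direct object of "insured", so the gap sits immediately after word 5 ("insured").
Base order: Pablo had insured which panel after Emma apologized to every intern before that editor replaced that bridge without warning twice.

5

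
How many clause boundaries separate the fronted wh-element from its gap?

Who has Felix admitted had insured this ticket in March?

1

"who" is extracted from the subject of "insured".
Boundaries crossed, outermost first: [Ø] — 1 in total.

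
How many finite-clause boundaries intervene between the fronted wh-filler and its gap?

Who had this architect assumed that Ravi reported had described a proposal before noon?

"who" is extracted from the subject of "described".
Boundaries crossed, outermost first: [that], [Ø] — 2 in total.

2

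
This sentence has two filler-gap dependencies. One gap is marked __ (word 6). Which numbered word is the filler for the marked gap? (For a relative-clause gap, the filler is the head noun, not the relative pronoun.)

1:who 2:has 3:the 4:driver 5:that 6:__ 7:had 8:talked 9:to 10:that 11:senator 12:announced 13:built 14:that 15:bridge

The marked gap is inside the relative clause, the subject of "talked".
Its filler is the head noun "driver" (via "that"), at word 4.
(The other dependency links word 1 to a gap after word 12.)

4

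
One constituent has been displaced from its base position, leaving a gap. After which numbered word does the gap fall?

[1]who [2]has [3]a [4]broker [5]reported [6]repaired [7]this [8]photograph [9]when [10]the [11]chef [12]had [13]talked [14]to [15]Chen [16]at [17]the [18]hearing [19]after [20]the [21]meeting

The displaced element is "who" (word 1).
It is linked across 1 clause boundary (Ø).
It functions as the subject of "repaired", so the gap sits immediately after word 5 ("reported").
Base order: A broker has reported that who repaired this photograph when the chef had talked to Chen at the hearing after the meeting.

5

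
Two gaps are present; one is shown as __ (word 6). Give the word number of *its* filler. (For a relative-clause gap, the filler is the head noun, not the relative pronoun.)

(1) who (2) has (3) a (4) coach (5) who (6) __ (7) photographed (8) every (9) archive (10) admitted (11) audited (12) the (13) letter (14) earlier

4

The marked gap is inside the relative clause, the subject of "photographed".
Its filler is the head noun "coach" (via "who"), at word 4.
(The other dependency links word 1 to a gap after word 10.)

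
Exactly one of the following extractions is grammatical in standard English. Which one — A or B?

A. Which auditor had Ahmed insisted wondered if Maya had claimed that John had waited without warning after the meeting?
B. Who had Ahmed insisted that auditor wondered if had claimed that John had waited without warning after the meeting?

A

In B, the wh-phrase is extracted from inside a wh-island (introduced by "if"), which blocks movement.
In A, the extraction path crosses only that-complement boundaries, which are transparent.
So A is grammatical.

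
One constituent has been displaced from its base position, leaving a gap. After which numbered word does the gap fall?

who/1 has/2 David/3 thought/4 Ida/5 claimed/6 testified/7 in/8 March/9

The displaced element is "who" (word 1).
It is linked across 2 clause boundaries (Ø → Ø).
It functions as the subject of "testified", so the gap sits immediately after word 6 ("claimed").
Base order: David has thought Ida claimed who testified in March.

6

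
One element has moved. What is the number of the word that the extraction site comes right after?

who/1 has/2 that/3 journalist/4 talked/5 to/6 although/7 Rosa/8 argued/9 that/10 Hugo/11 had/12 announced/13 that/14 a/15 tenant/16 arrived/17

The displaced element is "who" (word 1).
It functions as the object of the preposition "to" of "talked", so the gap sits immediately after word 6 ("to").
Base order: That journalist has talked to who although Rosa argued that Hugo had announced that a tenant arrived.

6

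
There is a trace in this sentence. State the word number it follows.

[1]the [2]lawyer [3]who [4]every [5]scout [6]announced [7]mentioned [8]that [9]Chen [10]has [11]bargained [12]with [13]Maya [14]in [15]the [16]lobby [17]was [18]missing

6

The displaced element is "the lawyer" (word 2).
It is linked across 1 clause boundary (Ø).
It functions as the subject of "mentioned", so the gap sits immediately after word 6 ("announced").
Base order: Every scout announced that the lawyer mentioned that Chen has bargained with Maya in the lobby.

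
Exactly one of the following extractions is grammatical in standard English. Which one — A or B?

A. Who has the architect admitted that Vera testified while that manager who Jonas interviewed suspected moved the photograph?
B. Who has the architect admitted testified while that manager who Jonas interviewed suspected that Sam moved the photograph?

B

In A, the wh-phrase is extracted from inside an adjunct island (introduced by "while"), which blocks movement.
In B, the extraction path crosses only that-complement boundaries, which are transparent.
So B is grammatical.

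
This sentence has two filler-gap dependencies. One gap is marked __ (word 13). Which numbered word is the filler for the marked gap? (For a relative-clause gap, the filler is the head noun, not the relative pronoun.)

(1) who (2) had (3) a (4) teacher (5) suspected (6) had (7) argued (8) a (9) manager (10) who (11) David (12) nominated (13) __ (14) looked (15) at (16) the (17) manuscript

The marked gap is inside the relative clause, the direct object of "nominated".
Its filler is the head noun "manager" (via "who"), at word 9.
(The other dependency links word 1 to a gap after word 5.)

9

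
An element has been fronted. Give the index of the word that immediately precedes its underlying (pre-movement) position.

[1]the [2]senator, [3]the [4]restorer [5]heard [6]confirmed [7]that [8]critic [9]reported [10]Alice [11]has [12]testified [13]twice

5

The displaced element is "the senator" (word 2).
It is linked across 1 clause boundary (Ø).
It functions as the subject of "confirmed", so the gap sits immediately after word 5 ("heard").
Base order: The restorer heard that the senator confirmed that critic reported Alice has testified twice.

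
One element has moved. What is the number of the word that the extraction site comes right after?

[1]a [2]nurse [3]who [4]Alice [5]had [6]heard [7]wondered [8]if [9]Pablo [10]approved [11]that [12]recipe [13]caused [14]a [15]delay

6

The displaced element is "a nurse" (word 2).
It is linked across 1 clause boundary (Ø).
It functions as the subject of "wondered", so the gap sits immediately after word 6 ("heard").
Base order: Alice had heard that a nurse wondered if Pablo approved that recipe.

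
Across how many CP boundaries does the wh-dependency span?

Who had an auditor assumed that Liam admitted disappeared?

2

"who" is extracted from the subject of "disappeared".
Boundaries crossed, outermost first: [that], [Ø] — 2 in total.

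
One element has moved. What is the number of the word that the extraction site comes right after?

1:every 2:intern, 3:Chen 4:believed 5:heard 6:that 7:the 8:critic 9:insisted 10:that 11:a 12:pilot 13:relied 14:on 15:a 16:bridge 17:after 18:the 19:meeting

4

The displaced element is "every intern" (word 2).
It is linked across 1 clause boundary (Ø).
It functions as the subject of "heard", so the gap sits immediately after word 4 ("believed").
Base order: Chen believed that every intern heard that the critic insisted that a pilot relied on a bridge after the meeting.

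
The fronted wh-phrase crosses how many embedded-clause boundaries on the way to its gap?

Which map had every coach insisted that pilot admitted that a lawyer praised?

2

"which map" is extracted from the object of "praised".
Boundaries crossed, outermost first: [Ø], [that] — 2 in total.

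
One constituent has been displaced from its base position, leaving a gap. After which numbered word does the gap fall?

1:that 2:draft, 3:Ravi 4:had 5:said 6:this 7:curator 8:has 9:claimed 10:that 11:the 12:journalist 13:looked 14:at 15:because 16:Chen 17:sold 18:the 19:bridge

The displaced element is "that draft" (word 2).
It is linked across 2 clause boundaries (Ø → that).
It functions as the object of the preposition "at" of "looked", so the gap sits immediately after word 14 ("at").
Base order: Ravi had said this curator has claimed that the journalist looked at that draft because Chen sold the bridge.

14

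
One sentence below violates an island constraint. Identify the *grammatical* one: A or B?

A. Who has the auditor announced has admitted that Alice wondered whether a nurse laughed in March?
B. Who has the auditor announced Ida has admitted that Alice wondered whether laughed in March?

In B, the wh-phrase is extracted from inside a wh-island (introduced by "whether"), which blocks movement.
In A, the extraction path crosses only that-complement boundaries, which are transparent.
So A is grammatical.

A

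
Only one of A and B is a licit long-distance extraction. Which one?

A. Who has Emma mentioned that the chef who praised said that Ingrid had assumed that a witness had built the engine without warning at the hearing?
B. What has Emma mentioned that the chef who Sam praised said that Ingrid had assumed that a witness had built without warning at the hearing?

In A, the wh-phrase is extracted from inside a complex-NP island (relative clause) (introduced by "who"), which blocks movement.
In B, the extraction path crosses only that-complement boundaries, which are transparent.
So B is grammatical.

B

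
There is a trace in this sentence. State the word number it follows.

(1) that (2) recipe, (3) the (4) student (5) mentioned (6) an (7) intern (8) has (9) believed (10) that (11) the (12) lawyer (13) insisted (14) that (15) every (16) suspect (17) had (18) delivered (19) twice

18

The displaced element is "that recipe" (word 2).
It is linked across 3 clause boundaries (Ø → that → that).
It functions as the direct object of "delivered", so the gap sits immediately after word 18 ("delivered").
Base order: The student mentioned an intern has believed that the lawyer insisted that every suspect had delivered that recipe twice.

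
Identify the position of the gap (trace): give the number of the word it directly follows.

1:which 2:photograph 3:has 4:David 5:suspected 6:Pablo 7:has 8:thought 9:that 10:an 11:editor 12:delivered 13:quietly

The displaced element is "which photograph" (word 2).
It is linked across 2 clause boundaries (Ø → that).
It functions as the direct object of "delivered", so the gap sits immediately after word 12 ("delivered").
Base order: David has suspected Pablo has thought that an editor delivered which photograph quietly.

12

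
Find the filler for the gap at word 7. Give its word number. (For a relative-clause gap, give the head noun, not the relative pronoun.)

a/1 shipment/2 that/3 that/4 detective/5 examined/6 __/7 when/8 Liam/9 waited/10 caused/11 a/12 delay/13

The gap at 7 is the object of "examined", inside a relative clause.
The relative pronoun is "that" (word 3); it is bound by the head noun immediately before it.
Its filler is the head noun "shipment", at word 2.

2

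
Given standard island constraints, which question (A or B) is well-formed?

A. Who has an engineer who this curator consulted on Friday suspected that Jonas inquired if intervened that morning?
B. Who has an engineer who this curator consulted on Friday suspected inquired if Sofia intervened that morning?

In A, the wh-phrase is extracted from inside a wh-island (introduced by "if"), which blocks movement.
In B, the extraction path crosses only that-complement boundaries, which are transparent.
So B is grammatical.

B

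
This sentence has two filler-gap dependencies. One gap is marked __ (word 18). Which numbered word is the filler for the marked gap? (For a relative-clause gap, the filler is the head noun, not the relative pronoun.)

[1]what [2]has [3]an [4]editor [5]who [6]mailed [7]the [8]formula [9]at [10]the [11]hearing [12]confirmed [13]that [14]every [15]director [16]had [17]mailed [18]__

1

The marked gap is the direct object of "mailed".
Its filler is the fronted wh-phrase "what", at word 1.
(The other dependency links word 4 to a gap after word 5.)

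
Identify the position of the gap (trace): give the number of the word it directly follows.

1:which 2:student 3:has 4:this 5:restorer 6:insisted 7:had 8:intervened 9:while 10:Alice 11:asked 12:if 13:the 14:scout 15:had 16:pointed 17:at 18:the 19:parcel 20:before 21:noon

6

The displaced element is "which student" (word 2).
It is linked across 1 clause boundary (Ø).
It functions as the subject of "intervened", so the gap sits immediately after word 6 ("insisted").
Base order: This restorer has insisted that which student had intervened while Alice asked if the scout had pointed at the parcel before noon.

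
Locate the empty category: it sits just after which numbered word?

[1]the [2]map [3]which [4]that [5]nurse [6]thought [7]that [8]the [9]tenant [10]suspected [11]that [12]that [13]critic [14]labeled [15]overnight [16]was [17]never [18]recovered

14

The displaced element is "the map" (word 2).
It is linked across 2 clause boundaries (that → that).
It functions as the direct object of "labeled", so the gap sits immediately after word 14 ("labeled").
Base order: That nurse thought that the tenant suspected that that critic labeled the map overnight.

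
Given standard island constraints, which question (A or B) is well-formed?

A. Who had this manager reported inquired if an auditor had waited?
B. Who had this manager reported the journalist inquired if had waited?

In B, the wh-phrase is extracted from inside a wh-island (introduced by "if"), which blocks movement.
In A, the extraction path crosses only that-complement boundaries, which are transparent.
So A is grammatical.

A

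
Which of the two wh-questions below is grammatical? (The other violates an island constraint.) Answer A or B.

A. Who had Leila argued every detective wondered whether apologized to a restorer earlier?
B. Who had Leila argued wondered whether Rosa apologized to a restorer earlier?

B

In A, the wh-phrase is extracted from inside a wh-island (introduced by "whether"), which blocks movement.
In B, the extraction path crosses only that-complement boundaries, which are transparent.
So B is grammatical.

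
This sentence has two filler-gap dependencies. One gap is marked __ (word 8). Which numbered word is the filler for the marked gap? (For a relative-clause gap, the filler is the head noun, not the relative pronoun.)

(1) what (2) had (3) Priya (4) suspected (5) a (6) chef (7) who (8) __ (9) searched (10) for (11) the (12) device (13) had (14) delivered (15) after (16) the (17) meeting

6

The marked gap is inside the relative clause, the subject of "searched".
Its filler is the head noun "chef" (via "who"), at word 6.
(The other dependency links word 1 to a gap after word 14.)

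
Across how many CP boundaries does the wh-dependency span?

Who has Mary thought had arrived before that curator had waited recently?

1

"who" is extracted from the subject of "arrived".
Boundaries crossed, outermost first: [Ø] — 1 in total.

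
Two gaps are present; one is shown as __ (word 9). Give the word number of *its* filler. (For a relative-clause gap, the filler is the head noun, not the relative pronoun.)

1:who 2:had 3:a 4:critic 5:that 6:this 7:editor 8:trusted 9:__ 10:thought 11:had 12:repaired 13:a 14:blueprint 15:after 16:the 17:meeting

The marked gap is inside the relative clause, the direct object of "trusted".
Its filler is the head noun "critic" (via "that"), at word 4.
(The other dependency links word 1 to a gap after word 10.)

4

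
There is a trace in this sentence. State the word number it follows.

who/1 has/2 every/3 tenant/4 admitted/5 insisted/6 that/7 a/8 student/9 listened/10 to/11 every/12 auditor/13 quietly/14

The displaced element is "who" (word 1).
It is linked across 1 clause boundary (Ø).
It functions as the subject of "insisted", so the gap sits immediately after word 5 ("admitted").
Base order: Every tenant has admitted that who insisted that a student listened to every auditor quietly.

5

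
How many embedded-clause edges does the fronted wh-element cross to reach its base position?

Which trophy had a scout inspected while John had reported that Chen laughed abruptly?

0

"which trophy" originates inside the matrix clause — no clause boundary is crossed.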